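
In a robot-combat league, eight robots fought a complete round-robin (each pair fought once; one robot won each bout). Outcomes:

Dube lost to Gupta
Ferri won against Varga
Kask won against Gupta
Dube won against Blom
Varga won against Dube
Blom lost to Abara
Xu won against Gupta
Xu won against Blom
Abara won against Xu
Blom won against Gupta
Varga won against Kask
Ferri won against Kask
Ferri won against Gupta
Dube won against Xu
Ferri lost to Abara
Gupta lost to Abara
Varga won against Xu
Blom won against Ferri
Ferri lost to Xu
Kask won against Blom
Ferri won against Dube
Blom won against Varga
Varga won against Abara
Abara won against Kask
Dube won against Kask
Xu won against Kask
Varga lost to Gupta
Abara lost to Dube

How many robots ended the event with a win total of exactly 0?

Win totals: Ferri 4, Abara 5, Blom 3, Varga 4, Kask 2, Xu 4, Dube 4, Gupta 2.
No robot has exactly 0 wins.

0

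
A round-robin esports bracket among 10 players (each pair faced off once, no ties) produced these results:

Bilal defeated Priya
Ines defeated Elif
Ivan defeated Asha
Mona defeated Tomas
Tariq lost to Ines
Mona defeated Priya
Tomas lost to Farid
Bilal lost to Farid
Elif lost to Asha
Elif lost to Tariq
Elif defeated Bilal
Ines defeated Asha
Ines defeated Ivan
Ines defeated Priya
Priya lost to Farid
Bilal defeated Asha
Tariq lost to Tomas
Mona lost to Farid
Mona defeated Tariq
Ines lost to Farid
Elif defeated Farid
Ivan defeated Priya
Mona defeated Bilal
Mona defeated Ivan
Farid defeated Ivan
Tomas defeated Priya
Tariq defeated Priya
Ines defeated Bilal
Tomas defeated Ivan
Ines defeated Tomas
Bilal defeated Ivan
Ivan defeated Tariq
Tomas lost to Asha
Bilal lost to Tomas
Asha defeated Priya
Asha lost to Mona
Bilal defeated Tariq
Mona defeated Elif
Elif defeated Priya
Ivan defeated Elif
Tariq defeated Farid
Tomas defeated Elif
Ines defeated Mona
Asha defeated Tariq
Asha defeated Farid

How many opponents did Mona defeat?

7

Mona's results: beat Asha, Tomas, Priya, Tariq, Ivan, Bilal, Elif; lost to Ines, Farid.
That is 7 wins.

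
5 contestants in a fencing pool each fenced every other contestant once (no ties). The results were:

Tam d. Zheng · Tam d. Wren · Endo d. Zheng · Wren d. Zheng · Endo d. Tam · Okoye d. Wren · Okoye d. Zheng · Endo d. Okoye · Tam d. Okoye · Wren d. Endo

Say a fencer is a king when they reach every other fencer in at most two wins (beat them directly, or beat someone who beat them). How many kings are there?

3

Okoye cannot reach Tam in two steps.
Tam reaches everyone (king).
Wren reaches everyone (king).
Zheng cannot reach Okoye, Tam, Wren, Endo in two steps.
Endo reaches everyone (king).
Kings: Tam, Wren, Endo — 3.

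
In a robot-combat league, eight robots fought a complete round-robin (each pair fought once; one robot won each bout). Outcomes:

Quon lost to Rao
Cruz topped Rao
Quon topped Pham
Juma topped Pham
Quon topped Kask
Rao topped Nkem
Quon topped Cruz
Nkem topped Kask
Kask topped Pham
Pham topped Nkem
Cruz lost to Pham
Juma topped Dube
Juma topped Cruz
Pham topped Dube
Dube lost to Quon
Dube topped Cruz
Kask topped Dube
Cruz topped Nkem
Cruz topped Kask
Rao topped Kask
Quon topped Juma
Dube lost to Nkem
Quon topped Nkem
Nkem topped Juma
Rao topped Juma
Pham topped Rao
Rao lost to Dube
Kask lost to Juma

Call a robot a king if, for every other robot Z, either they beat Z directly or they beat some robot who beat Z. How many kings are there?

Juma cannot reach Quon in two steps.
Dube cannot reach Pham in two steps.
Quon reaches everyone (king).
Kask cannot reach Juma, Quon in two steps.
Rao reaches everyone (king).
Pham reaches everyone (king).
Cruz reaches everyone (king).
Nkem cannot reach Quon in two steps.
Kings: Quon, Rao, Pham, Cruz — 4.

4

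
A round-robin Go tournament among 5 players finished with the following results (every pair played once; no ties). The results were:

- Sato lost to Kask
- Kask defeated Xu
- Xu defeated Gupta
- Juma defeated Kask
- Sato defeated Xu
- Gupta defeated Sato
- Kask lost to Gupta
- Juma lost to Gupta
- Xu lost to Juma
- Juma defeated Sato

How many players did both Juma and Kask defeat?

2

Juma beat: Kask, Xu, Sato.
Kask beat: Xu, Sato.
Both beat: Xu, Sato — 2.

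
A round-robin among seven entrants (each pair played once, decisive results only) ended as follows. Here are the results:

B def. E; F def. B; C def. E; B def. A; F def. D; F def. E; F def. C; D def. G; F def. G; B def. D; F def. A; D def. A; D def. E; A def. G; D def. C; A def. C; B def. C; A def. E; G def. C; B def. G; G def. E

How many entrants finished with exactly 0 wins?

1

Win totals: A 3, B 5, C 1, D 4, E 0, F 6, G 2.
Exactly 0: E — 1 entrant.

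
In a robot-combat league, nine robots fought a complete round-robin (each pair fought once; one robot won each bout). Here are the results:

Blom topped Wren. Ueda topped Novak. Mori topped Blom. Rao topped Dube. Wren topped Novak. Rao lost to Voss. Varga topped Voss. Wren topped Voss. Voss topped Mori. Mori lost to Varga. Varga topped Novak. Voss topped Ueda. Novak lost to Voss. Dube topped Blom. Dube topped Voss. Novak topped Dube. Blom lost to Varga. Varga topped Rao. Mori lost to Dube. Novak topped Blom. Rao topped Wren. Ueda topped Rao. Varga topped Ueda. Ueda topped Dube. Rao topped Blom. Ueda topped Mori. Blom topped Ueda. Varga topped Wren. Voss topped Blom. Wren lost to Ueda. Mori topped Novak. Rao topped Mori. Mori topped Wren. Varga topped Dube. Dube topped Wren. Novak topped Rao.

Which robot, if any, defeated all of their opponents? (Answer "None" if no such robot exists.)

Varga has 8 wins out of 8 opponents — a perfect record.

Varga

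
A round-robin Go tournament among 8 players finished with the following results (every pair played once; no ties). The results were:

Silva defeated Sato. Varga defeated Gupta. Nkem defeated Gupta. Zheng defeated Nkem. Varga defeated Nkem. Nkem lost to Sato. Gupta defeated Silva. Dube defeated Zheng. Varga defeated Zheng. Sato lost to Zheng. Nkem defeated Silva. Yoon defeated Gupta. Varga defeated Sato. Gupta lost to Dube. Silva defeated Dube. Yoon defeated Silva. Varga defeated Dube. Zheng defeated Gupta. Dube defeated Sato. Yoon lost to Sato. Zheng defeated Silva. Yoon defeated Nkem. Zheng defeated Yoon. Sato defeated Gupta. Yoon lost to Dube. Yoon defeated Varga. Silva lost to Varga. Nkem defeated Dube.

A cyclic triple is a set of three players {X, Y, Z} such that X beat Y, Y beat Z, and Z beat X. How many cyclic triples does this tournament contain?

Win totals: Varga 6, Silva 2, Gupta 1, Yoon 4, Dube 4, Sato 3, Nkem 3, Zheng 5.
A player with w wins dominates both others in C(w,2) triples; summing gives 15 + 1 + 0 + 6 + 6 + 3 + 3 + 10 = 44 transitive triples.
Total triples C(8,3) = 56, so cyclic triples = 56 − 44 = 12.

12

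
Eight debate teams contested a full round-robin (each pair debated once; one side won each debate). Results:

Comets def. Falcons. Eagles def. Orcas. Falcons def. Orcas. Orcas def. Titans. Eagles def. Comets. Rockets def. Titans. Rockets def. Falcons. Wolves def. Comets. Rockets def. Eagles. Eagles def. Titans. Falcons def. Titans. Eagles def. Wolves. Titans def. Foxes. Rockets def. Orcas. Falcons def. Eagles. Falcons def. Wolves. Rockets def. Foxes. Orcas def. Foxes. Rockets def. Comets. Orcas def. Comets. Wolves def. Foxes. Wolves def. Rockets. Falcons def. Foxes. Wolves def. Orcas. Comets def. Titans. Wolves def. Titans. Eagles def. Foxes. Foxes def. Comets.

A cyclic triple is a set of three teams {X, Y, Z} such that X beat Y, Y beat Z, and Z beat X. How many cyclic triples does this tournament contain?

7

Win totals: Rockets 6, Foxes 1, Falcons 5, Titans 1, Eagles 5, Orcas 3, Wolves 5, Comets 2.
A team with w wins dominates both others in C(w,2) triples; summing gives 15 + 0 + 10 + 0 + 10 + 3 + 10 + 1 = 49 transitive triples.
Total triples C(8,3) = 56, so cyclic triples = 56 − 49 = 7.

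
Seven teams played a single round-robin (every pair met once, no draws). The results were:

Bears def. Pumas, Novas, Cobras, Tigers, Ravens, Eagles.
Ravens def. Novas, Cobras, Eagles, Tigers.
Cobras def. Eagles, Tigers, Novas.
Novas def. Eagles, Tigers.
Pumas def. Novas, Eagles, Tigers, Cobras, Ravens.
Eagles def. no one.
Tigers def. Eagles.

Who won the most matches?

Win totals: Pumas 5, Eagles 0, Ravens 4, Cobras 3, Tigers 1, Novas 2, Bears 6.
Bears leads with 6 wins (next highest: 5).

Bears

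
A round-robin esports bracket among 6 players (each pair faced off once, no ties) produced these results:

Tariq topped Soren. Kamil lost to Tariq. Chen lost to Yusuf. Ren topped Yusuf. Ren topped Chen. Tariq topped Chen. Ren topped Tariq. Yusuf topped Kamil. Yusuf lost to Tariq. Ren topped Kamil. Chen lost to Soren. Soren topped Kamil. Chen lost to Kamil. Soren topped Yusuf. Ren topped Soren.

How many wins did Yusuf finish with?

2

Yusuf's results: beat Chen, Kamil; lost to Tariq, Soren, Ren.
That is 2 wins.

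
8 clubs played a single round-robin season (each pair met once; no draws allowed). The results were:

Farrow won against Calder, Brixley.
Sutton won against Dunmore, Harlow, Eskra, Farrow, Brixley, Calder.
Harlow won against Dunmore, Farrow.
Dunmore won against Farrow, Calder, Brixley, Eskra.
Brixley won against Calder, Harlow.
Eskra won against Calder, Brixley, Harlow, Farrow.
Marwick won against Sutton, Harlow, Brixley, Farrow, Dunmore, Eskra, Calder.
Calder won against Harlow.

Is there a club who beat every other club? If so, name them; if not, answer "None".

Marwick has 7 wins out of 7 opponents — a perfect record.

Marwick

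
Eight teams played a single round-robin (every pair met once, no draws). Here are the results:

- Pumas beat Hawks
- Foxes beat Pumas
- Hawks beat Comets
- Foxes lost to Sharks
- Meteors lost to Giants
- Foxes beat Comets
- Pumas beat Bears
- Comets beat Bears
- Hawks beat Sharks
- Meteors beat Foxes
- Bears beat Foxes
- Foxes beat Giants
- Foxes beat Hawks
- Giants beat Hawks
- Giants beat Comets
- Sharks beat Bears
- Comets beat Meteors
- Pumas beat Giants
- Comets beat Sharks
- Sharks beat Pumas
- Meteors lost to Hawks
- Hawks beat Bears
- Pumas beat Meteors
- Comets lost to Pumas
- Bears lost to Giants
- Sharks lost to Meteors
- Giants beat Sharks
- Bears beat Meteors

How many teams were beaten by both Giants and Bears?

1

Giants beat: Meteors, Sharks, Comets, Hawks, Bears.
Bears beat: Meteors, Foxes.
Both beat: Meteors — 1.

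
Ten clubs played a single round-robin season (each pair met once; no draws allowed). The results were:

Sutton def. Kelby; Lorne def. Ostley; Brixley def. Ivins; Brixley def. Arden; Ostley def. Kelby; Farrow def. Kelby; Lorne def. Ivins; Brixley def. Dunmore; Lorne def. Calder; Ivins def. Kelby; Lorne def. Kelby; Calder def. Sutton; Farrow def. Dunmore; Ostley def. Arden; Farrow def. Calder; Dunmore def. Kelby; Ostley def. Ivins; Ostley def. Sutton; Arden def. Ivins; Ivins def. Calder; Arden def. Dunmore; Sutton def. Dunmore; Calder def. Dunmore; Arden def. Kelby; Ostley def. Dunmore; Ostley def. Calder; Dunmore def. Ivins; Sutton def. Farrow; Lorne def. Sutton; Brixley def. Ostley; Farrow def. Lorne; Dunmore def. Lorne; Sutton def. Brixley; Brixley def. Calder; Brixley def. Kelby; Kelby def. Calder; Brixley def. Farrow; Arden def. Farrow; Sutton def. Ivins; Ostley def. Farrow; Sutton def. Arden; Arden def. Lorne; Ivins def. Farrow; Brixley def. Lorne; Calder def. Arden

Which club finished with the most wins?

Win totals: Ostley 7, Lorne 5, Arden 5, Ivins 3, Sutton 6, Brixley 8, Dunmore 3, Kelby 1, Calder 3, Farrow 4.
Brixley leads with 8 wins (next highest: 7).

Brixley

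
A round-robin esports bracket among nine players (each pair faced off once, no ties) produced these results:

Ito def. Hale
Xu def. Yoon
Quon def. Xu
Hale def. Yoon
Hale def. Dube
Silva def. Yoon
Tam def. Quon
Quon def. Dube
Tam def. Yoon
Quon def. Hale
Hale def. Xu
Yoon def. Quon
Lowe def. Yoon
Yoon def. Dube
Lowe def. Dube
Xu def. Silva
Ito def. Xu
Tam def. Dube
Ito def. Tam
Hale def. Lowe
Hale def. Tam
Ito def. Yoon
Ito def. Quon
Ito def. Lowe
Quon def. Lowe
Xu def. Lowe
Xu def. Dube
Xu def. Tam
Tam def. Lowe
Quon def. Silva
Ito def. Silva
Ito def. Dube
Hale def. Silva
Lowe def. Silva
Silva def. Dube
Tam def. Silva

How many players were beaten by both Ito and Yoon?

2

Ito beat: Lowe, Hale, Xu, Silva, Dube, Tam, Quon, Yoon.
Yoon beat: Dube, Quon.
Both beat: Dube, Quon — 2.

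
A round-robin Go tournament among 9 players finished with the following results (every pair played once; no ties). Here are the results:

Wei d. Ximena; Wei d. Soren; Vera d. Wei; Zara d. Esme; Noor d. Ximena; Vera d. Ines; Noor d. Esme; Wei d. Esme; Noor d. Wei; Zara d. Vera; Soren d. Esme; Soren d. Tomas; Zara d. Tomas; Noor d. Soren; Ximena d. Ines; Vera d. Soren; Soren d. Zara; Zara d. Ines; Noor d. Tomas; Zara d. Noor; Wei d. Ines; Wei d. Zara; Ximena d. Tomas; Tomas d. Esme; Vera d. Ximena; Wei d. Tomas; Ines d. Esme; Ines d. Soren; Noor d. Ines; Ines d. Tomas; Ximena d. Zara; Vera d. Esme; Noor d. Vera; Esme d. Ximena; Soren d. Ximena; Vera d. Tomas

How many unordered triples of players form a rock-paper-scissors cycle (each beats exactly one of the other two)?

11

Win totals: Soren 4, Ines 3, Vera 6, Wei 6, Ximena 3, Noor 7, Zara 5, Tomas 1, Esme 1.
A player with w wins dominates both others in C(w,2) triples; summing gives 6 + 3 + 15 + 15 + 3 + 21 + 10 + 0 + 0 = 73 transitive triples.
Total triples C(9,3) = 84, so cyclic triples = 84 − 73 = 11.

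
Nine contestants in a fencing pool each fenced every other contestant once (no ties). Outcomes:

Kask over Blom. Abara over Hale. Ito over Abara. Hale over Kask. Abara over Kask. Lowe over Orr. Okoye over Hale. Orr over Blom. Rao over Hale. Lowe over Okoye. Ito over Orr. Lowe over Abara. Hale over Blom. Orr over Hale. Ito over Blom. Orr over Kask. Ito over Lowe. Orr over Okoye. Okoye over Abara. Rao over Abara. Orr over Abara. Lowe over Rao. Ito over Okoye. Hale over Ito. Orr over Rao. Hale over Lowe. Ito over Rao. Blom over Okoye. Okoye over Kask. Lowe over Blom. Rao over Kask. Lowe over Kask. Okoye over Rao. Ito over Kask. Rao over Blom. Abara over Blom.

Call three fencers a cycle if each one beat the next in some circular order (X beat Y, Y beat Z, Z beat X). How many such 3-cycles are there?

Win totals: Okoye 4, Orr 6, Ito 7, Abara 3, Blom 1, Hale 4, Rao 4, Kask 1, Lowe 6.
A fencer with w wins dominates both others in C(w,2) triples; summing gives 6 + 15 + 21 + 3 + 0 + 6 + 6 + 0 + 15 = 72 transitive triples.
Total triples C(9,3) = 84, so cyclic triples = 84 − 72 = 12.

12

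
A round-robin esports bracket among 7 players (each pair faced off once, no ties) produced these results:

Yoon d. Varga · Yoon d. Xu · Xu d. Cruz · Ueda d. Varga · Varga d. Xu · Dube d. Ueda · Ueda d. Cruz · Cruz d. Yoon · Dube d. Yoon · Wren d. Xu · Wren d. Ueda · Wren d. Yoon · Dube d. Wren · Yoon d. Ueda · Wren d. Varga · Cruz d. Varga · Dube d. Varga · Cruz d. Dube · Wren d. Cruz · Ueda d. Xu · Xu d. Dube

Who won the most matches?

Win totals: Xu 2, Dube 4, Ueda 3, Wren 5, Varga 1, Cruz 3, Yoon 3.
Wren leads with 5 wins (next highest: 4).

Wren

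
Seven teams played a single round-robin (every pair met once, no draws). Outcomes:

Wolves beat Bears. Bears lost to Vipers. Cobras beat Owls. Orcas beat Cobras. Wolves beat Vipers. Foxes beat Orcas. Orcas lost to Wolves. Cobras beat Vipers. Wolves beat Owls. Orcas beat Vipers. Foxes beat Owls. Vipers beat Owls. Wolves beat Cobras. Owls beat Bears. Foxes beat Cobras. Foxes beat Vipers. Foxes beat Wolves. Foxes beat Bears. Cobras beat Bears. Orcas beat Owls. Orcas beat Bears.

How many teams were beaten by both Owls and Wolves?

1

Owls beat: Bears.
Wolves beat: Vipers, Orcas, Bears, Cobras, Owls.
Both beat: Bears — 1.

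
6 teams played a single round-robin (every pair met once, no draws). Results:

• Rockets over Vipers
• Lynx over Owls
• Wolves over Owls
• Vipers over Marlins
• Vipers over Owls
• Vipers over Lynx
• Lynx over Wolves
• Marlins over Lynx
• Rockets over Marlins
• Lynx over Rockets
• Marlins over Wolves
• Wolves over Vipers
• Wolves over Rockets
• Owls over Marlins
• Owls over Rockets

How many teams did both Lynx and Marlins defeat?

1

Lynx beat: Wolves, Owls, Rockets.
Marlins beat: Lynx, Wolves.
Both beat: Wolves — 1.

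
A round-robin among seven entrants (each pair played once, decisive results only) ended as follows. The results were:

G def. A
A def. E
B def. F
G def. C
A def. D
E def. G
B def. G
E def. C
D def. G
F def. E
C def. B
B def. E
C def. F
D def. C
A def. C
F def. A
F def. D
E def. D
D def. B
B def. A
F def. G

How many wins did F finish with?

4

F's results: beat A, D, E, G; lost to B, C.
That is 4 wins.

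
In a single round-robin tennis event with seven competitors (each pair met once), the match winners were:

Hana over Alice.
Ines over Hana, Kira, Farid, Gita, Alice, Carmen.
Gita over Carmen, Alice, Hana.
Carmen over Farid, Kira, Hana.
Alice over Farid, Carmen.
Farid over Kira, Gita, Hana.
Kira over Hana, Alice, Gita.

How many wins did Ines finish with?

6

Ines' results: beat Farid, Alice, Gita, Carmen, Hana, Kira; lost to no one.
That is 6 wins.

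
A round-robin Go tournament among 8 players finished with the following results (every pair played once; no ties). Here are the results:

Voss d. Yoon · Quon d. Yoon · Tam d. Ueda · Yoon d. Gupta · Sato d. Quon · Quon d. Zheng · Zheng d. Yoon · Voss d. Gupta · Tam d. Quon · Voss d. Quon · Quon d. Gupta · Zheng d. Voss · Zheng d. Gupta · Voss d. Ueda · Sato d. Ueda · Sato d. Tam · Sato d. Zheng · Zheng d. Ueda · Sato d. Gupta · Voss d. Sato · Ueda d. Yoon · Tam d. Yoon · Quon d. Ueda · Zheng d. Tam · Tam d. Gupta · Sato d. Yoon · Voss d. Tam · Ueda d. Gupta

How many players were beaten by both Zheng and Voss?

Zheng beat: Tam, Voss, Gupta, Yoon, Ueda.
Voss beat: Tam, Sato, Gupta, Yoon, Quon, Ueda.
Both beat: Tam, Gupta, Yoon, Ueda — 4.

4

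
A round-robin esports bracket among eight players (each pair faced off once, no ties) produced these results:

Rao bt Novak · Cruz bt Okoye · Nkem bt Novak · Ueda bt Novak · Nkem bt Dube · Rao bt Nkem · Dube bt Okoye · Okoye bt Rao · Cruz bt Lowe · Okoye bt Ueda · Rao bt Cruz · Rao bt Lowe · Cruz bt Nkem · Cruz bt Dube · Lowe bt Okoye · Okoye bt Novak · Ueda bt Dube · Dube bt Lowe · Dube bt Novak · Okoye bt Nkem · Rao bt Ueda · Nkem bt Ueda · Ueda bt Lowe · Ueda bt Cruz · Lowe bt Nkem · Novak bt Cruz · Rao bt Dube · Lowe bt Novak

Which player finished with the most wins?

Rao

Win totals: Nkem 3, Ueda 4, Dube 3, Cruz 4, Okoye 4, Rao 6, Lowe 3, Novak 1.
Rao leads with 6 wins (next highest: 4).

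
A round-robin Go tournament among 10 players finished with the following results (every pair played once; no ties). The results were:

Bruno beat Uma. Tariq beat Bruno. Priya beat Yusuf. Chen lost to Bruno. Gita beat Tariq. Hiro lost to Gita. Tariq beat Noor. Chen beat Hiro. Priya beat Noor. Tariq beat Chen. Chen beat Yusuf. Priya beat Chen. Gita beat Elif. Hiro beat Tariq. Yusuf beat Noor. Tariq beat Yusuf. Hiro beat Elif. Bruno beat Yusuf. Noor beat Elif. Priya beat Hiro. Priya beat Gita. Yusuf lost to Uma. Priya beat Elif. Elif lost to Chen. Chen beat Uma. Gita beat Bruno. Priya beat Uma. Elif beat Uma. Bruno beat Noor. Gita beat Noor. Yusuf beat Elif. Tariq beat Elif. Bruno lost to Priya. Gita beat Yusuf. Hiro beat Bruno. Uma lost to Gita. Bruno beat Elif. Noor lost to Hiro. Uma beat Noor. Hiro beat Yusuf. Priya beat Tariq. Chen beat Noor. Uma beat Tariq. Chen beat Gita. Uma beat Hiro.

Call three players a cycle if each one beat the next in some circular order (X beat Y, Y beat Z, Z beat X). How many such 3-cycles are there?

11

Win totals: Priya 9, Noor 1, Hiro 5, Tariq 5, Chen 6, Gita 7, Yusuf 2, Elif 1, Bruno 5, Uma 4.
A player with w wins dominates both others in C(w,2) triples; summing gives 36 + 0 + 10 + 10 + 15 + 21 + 1 + 0 + 10 + 6 = 109 transitive triples.
Total triples C(10,3) = 120, so cyclic triples = 120 − 109 = 11.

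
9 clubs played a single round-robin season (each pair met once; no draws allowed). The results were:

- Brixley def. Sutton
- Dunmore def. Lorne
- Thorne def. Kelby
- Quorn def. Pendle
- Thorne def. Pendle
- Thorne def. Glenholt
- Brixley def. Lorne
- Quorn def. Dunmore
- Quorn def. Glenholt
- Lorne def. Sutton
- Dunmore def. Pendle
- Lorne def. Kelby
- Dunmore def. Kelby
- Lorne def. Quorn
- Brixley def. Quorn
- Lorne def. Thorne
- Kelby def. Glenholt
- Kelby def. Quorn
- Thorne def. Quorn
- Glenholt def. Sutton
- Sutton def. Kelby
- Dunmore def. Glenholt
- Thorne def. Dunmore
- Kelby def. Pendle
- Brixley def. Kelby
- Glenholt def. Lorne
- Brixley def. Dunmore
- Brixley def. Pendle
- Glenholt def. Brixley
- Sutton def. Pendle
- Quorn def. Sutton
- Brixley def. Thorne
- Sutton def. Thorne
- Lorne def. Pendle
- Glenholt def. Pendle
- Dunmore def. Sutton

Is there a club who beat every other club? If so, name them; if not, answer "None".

Highest win total is Brixley with 7 (out of 8 possible).
Brixley lost to Glenholt, so no club went undefeated.

None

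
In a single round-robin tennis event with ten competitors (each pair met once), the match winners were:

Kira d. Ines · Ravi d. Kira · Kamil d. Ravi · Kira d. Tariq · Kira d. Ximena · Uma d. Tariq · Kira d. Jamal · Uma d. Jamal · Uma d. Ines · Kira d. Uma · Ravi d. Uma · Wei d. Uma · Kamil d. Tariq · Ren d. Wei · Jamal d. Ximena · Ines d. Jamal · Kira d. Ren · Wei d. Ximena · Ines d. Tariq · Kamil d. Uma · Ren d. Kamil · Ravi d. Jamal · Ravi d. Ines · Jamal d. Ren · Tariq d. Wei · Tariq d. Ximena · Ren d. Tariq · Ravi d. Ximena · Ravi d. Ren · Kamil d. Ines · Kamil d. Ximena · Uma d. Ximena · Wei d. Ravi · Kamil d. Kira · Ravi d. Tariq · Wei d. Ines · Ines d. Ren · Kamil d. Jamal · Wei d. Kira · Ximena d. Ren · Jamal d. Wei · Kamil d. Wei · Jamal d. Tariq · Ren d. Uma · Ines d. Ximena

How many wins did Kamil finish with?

Kamil's results: beat Tariq, Ines, Ximena, Wei, Uma, Ravi, Kira, Jamal; lost to Ren.
That is 8 wins.

8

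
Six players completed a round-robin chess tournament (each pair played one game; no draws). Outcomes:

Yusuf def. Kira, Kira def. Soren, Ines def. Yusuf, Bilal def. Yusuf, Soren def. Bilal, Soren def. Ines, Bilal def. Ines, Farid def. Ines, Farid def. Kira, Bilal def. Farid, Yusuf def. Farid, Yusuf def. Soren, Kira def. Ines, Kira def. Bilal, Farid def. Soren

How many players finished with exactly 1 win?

1

Win totals: Soren 2, Yusuf 3, Bilal 3, Kira 3, Farid 3, Ines 1.
Exactly 1: Ines — 1 player.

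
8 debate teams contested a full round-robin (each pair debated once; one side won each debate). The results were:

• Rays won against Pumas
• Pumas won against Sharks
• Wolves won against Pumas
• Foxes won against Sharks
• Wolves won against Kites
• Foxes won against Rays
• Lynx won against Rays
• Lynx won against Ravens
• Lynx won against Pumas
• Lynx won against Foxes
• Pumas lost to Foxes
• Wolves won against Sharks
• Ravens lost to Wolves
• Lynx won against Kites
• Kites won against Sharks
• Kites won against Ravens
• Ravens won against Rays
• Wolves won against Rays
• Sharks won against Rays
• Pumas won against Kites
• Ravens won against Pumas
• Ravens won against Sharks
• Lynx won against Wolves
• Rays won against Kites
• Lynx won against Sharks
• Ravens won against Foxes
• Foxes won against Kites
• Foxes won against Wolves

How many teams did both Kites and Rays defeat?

Kites beat: Sharks, Ravens.
Rays beat: Kites, Pumas.
No one was beaten by both.

0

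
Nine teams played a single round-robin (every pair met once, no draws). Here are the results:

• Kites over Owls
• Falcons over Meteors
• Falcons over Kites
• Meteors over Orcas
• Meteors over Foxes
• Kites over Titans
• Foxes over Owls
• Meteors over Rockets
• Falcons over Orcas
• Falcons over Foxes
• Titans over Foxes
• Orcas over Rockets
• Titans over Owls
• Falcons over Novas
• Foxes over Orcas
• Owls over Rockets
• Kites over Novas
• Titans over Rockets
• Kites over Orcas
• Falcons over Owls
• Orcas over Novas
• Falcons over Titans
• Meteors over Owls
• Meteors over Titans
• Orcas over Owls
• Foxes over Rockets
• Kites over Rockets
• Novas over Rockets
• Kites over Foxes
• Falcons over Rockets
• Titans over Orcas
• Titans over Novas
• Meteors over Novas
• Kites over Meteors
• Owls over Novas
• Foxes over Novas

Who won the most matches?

Falcons

Win totals: Meteors 6, Owls 2, Titans 5, Foxes 4, Rockets 0, Novas 1, Falcons 8, Kites 7, Orcas 3.
Falcons leads with 8 wins (next highest: 7).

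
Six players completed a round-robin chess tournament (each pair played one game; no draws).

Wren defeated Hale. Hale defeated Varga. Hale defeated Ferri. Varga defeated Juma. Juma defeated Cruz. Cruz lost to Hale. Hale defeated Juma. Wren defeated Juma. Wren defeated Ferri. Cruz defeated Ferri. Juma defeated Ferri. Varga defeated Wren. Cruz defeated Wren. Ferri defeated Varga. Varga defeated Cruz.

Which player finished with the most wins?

Hale

Win totals: Ferri 1, Juma 2, Cruz 2, Hale 4, Wren 3, Varga 3.
Hale leads with 4 wins (next highest: 3).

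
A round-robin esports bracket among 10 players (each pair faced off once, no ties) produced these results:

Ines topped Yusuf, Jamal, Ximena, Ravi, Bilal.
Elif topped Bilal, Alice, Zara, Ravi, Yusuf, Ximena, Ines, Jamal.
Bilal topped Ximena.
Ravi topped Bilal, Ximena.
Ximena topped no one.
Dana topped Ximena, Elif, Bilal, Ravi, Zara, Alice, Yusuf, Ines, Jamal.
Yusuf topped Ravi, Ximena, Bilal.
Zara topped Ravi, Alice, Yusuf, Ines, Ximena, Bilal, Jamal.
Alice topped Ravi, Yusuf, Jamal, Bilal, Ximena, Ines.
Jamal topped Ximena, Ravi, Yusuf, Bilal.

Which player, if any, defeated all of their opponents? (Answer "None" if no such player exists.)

Dana has 9 wins out of 9 opponents — a perfect record.

Dana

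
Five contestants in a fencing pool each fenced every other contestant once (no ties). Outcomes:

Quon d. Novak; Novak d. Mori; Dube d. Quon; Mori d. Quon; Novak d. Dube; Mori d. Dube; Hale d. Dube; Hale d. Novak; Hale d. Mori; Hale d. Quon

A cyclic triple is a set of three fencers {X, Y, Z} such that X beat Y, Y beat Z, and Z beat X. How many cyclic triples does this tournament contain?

Win totals: Quon 1, Hale 4, Dube 1, Novak 2, Mori 2.
A fencer with w wins dominates both others in C(w,2) triples; summing gives 0 + 6 + 0 + 1 + 1 = 8 transitive triples.
Total triples C(5,3) = 10, so cyclic triples = 10 − 8 = 2.

2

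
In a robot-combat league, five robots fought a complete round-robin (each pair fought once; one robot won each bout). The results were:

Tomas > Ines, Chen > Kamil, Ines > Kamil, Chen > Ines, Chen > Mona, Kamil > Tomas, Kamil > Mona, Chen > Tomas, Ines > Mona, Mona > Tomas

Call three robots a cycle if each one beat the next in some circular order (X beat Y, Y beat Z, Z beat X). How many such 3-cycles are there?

Win totals: Kamil 2, Mona 1, Ines 2, Tomas 1, Chen 4.
A robot with w wins dominates both others in C(w,2) triples; summing gives 1 + 0 + 1 + 0 + 6 = 8 transitive triples.
Total triples C(5,3) = 10, so cyclic triples = 10 − 8 = 2.

2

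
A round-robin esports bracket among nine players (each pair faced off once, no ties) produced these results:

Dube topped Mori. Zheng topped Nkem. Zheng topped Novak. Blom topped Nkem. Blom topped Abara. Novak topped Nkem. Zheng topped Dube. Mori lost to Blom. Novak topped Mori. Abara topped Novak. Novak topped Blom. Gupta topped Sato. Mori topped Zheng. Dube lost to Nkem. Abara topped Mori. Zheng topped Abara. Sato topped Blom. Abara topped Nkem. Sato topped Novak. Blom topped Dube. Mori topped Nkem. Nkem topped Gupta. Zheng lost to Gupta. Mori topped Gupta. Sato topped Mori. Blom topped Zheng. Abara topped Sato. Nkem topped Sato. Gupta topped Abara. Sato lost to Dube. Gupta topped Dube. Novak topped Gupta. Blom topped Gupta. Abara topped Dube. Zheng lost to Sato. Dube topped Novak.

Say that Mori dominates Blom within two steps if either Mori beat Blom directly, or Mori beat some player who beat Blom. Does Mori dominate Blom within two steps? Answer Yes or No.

Mori did not beat Blom directly.
Mori beat Zheng, Gupta, Nkem, but each of them lost to Blom. No two-step path.

No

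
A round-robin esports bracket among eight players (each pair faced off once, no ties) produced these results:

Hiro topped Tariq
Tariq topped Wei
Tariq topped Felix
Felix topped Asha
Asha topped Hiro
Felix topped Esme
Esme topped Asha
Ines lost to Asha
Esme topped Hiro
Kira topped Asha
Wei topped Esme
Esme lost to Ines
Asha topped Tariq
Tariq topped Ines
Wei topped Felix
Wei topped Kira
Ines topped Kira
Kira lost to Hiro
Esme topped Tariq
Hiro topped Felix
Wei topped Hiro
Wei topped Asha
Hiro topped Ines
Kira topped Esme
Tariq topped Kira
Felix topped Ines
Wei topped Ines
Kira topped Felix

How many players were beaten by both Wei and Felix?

3

Wei beat: Felix, Ines, Hiro, Asha, Kira, Esme.
Felix beat: Ines, Asha, Esme.
Both beat: Ines, Asha, Esme — 3.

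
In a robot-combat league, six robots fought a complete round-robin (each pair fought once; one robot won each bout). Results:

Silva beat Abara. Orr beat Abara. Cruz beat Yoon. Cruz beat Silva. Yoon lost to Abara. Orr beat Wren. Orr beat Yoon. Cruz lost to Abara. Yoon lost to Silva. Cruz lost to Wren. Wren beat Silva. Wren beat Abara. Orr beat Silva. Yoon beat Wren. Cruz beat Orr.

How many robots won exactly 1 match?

1

Win totals: Yoon 1, Wren 3, Cruz 3, Orr 4, Silva 2, Abara 2.
Exactly 1: Yoon — 1 robot.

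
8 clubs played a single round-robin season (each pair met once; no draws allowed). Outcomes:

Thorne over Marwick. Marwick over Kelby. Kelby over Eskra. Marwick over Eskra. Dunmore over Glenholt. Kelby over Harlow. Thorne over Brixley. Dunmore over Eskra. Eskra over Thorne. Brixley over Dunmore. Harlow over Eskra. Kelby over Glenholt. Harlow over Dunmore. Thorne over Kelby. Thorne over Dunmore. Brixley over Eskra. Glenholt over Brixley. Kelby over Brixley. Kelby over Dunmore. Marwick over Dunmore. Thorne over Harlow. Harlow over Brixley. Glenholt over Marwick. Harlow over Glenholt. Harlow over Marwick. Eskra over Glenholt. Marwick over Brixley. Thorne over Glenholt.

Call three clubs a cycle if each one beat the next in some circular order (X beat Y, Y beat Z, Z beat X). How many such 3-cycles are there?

Win totals: Marwick 4, Eskra 2, Glenholt 2, Brixley 2, Thorne 6, Harlow 5, Kelby 5, Dunmore 2.
A club with w wins dominates both others in C(w,2) triples; summing gives 6 + 1 + 1 + 1 + 15 + 10 + 10 + 1 = 45 transitive triples.
Total triples C(8,3) = 56, so cyclic triples = 56 − 45 = 11.

11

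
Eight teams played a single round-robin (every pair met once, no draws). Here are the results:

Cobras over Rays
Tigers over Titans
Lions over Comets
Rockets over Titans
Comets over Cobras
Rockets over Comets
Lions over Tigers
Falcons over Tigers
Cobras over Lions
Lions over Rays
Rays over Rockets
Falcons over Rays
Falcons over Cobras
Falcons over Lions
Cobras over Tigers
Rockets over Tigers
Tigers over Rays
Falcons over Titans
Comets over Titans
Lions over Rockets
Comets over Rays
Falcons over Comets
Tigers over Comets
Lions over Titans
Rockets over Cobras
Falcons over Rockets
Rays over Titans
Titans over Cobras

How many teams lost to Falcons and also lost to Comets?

3

Falcons beat: Lions, Titans, Tigers, Rockets, Rays, Comets, Cobras.
Comets beat: Titans, Rays, Cobras.
Both beat: Titans, Rays, Cobras — 3.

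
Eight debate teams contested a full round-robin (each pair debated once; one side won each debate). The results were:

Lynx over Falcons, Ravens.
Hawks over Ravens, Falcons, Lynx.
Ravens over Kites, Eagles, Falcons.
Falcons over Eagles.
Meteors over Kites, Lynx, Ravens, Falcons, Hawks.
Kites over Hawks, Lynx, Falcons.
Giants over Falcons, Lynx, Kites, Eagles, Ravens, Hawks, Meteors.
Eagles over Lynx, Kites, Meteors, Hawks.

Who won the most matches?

Giants

Win totals: Eagles 4, Giants 7, Kites 3, Ravens 3, Falcons 1, Lynx 2, Meteors 5, Hawks 3.
Giants leads with 7 wins (next highest: 5).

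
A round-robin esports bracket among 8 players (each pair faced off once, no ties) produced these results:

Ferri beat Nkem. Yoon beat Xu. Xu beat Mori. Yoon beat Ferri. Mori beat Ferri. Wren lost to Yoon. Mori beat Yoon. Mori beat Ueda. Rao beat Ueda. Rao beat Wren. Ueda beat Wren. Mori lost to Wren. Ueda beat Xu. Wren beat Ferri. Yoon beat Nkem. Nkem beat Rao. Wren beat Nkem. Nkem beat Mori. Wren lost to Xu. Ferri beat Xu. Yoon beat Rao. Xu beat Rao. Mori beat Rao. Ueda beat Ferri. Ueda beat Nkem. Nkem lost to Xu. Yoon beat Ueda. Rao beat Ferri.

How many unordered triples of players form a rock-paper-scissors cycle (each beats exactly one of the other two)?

15

Win totals: Yoon 6, Mori 4, Ueda 4, Ferri 2, Nkem 2, Xu 4, Rao 3, Wren 3.
A player with w wins dominates both others in C(w,2) triples; summing gives 15 + 6 + 6 + 1 + 1 + 6 + 3 + 3 = 41 transitive triples.
Total triples C(8,3) = 56, so cyclic triples = 56 − 41 = 15.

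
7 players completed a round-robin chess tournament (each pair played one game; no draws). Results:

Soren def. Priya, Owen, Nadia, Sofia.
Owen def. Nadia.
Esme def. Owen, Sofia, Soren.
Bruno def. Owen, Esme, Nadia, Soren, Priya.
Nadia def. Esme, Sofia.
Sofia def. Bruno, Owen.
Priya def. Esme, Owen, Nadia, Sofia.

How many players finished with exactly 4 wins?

Win totals: Priya 4, Esme 3, Bruno 5, Nadia 2, Sofia 2, Soren 4, Owen 1.
Exactly 4: Priya, Soren — 2 players.

2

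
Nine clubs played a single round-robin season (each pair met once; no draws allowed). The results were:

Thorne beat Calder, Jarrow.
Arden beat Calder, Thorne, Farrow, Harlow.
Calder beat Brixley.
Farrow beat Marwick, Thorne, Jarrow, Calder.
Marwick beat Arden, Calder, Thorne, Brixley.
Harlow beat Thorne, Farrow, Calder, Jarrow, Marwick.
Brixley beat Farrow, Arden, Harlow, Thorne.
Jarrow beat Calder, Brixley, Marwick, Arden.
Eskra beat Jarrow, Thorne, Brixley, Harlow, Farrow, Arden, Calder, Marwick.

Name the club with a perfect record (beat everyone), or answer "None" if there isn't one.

Eskra has 8 wins out of 8 opponents — a perfect record.

Eskra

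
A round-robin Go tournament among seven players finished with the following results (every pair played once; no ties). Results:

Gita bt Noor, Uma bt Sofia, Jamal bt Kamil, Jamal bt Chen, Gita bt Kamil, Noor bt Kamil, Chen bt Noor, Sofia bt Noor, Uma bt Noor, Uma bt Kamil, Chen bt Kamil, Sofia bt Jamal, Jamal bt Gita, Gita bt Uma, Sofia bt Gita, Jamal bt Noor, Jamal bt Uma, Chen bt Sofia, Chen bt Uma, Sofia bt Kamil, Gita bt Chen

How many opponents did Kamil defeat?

0

Kamil's results: beat no one; lost to Jamal, Chen, Noor, Sofia, Gita, Uma.
That is 0 wins.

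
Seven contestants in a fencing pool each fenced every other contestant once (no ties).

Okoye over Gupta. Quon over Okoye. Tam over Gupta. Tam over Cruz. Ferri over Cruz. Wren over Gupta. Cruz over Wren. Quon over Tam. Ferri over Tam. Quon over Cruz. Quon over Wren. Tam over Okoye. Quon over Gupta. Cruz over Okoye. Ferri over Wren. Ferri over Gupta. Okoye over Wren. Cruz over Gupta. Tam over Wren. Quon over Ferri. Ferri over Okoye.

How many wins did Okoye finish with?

Okoye's results: beat Gupta, Wren; lost to Quon, Cruz, Tam, Ferri.
That is 2 wins.

2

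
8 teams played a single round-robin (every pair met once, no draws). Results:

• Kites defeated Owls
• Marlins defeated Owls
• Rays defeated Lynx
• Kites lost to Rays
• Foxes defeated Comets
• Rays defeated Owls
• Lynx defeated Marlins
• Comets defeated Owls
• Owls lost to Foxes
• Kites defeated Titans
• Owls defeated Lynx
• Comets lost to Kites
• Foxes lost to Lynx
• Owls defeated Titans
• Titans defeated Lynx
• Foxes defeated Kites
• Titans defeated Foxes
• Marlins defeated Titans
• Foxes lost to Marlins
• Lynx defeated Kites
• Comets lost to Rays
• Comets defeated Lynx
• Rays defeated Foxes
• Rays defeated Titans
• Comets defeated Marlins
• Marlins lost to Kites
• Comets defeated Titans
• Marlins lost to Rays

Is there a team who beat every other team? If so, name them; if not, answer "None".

Rays has 7 wins out of 7 opponents — a perfect record.

Rays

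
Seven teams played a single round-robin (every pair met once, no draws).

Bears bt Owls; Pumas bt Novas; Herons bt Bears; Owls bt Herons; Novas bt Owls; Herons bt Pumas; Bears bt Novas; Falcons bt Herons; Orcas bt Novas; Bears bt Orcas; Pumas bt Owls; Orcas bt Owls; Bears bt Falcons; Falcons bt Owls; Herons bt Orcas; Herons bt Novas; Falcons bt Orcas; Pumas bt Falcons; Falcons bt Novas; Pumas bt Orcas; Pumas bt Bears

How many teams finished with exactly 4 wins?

3

Win totals: Pumas 5, Herons 4, Bears 4, Orcas 2, Falcons 4, Novas 1, Owls 1.
Exactly 4: Herons, Bears, Falcons — 3 teams.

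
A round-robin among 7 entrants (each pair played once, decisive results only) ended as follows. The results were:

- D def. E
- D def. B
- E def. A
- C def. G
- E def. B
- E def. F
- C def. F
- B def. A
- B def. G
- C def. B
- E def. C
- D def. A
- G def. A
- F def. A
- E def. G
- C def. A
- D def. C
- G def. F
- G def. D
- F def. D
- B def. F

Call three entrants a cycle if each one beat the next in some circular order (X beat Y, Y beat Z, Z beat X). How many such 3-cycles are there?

6

Win totals: A 0, B 3, C 4, D 4, E 5, F 2, G 3.
An entrant with w wins dominates both others in C(w,2) triples; summing gives 0 + 3 + 6 + 6 + 10 + 1 + 3 = 29 transitive triples.
Total triples C(7,3) = 35, so cyclic triples = 35 − 29 = 6.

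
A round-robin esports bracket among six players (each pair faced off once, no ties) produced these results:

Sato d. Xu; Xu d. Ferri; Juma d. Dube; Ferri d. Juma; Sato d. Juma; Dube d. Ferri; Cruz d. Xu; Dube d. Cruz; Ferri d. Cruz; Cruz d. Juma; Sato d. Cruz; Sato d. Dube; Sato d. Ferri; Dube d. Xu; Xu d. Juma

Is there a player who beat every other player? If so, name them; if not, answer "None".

Sato

Sato has 5 wins out of 5 opponents — a perfect record.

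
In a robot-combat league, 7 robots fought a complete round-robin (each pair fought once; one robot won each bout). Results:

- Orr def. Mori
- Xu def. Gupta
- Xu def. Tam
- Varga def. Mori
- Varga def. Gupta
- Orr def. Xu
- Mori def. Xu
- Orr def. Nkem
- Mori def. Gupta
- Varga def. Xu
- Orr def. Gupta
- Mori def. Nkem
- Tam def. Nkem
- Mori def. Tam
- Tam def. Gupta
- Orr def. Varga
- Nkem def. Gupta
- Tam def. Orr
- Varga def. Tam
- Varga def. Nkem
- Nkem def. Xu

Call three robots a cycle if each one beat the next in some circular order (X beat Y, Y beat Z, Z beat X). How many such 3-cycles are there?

Win totals: Nkem 2, Xu 2, Varga 5, Orr 5, Tam 3, Mori 4, Gupta 0.
A robot with w wins dominates both others in C(w,2) triples; summing gives 1 + 1 + 10 + 10 + 3 + 6 + 0 = 31 transitive triples.
Total triples C(7,3) = 35, so cyclic triples = 35 − 31 = 4.

4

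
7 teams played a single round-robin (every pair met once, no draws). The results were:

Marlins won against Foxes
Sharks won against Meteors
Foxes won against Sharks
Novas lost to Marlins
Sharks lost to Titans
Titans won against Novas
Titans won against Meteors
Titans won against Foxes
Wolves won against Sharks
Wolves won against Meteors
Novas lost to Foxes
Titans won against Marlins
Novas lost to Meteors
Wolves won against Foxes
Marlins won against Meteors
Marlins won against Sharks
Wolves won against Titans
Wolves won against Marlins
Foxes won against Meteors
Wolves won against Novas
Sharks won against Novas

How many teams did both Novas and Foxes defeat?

Novas beat: no one.
Foxes beat: Sharks, Novas, Meteors.
No one was beaten by both.

0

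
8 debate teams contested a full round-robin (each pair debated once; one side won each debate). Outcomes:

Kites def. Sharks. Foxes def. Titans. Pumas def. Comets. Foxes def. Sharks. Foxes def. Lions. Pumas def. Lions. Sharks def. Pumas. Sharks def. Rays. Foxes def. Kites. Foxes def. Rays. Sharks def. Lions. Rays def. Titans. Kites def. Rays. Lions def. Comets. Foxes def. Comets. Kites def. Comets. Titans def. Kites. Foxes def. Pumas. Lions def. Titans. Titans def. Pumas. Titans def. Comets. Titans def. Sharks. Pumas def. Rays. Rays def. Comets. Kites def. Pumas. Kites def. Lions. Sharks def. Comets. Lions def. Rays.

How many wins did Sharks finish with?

Sharks' results: beat Pumas, Rays, Lions, Comets; lost to Titans, Kites, Foxes.
That is 4 wins.

4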